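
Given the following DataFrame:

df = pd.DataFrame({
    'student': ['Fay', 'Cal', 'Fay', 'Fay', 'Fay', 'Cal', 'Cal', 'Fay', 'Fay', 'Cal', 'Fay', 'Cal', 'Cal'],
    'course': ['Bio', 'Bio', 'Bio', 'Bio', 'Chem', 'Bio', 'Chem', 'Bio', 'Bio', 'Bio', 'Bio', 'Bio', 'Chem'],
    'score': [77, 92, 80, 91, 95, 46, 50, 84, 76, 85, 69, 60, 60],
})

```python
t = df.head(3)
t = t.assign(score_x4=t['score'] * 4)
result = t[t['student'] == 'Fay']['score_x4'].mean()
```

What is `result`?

take first 3 rows:
  student course  score
0     Fay    Bio     77
1     Cal    Bio     92
2     Fay    Bio     80
add column score_x4 = t['score'] * 4:
  student course  score  score_x4
0     Fay    Bio     77       308
1     Cal    Bio     92       368
2     Fay    Bio     80       320
filter rows where student == 'Fay':
  student course  score  score_x4
0     Fay    Bio     77       308
2     Fay    Bio     80       320
Reading off the mean of column 'score_x4', we get 314.0.

314.0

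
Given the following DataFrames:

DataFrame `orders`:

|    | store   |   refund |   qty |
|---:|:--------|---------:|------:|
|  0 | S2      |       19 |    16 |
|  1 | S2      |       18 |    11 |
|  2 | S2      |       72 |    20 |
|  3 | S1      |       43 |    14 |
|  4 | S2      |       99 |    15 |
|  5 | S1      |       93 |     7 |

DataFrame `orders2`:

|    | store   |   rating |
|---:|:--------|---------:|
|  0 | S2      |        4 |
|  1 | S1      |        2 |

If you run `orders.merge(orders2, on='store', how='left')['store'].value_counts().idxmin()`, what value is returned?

merge on 'store' (how='left') → 6 rows:
  store  refund  qty  rating
0    S2      19   16       4
1    S2      18   11       4
2    S2      72   20       4
3    S1      43   14       2
4    S2      99   15       4
5    S1      93    7       2
value_counts of store:
store
S2    4
S1    2
Name: count, dtype: int64

S1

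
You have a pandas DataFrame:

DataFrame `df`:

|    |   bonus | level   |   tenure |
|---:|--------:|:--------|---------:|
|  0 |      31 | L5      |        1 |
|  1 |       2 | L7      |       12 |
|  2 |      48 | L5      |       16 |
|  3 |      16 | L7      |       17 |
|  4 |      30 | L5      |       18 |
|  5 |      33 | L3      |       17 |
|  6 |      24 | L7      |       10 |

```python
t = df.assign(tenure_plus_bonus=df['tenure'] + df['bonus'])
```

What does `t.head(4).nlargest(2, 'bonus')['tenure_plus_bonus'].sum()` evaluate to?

96

add column tenure_plus_bonus = df['tenure'] + df['bonus']:
   bonus level  tenure  tenure_plus_bonus
0     31    L5       1                 32
1      2    L7      12                 14
2     48    L5      16                 64
3     16    L7      17                 33
4     30    L5      18                 48
5     33    L3      17                 50
6     24    L7      10                 34
take first 4 rows:
   bonus level  tenure  tenure_plus_bonus
0     31    L5       1                 32
1      2    L7      12                 14
2     48    L5      16                 64
3     16    L7      17                 33
take 2 rows with largest bonus:
   bonus level  tenure  tenure_plus_bonus
2     48    L5      16                 64
0     31    L5       1                 32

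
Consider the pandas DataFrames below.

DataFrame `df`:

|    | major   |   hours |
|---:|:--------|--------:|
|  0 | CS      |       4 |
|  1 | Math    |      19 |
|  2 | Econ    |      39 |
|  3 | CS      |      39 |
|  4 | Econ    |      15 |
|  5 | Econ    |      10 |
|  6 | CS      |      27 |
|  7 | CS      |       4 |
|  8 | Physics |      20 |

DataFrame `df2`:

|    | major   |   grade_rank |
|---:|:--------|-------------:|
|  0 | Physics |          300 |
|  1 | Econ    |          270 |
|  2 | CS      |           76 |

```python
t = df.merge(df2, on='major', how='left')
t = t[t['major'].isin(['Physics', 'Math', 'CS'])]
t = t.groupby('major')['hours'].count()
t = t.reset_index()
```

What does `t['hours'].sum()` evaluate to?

6

merge on 'major' (how='left') → 9 rows:
     major  hours  grade_rank
0       CS      4        76.0
1     Math     19         NaN
2     Econ     39       270.0
3       CS     39        76.0
4     Econ     15       270.0
5     Econ     10       270.0
6       CS     27        76.0
7       CS      4        76.0
8  Physics     20       300.0
filter rows where major in ['Physics', 'Math', 'CS']:
     major  hours  grade_rank
0       CS      4        76.0
1     Math     19         NaN
3       CS     39        76.0
6       CS     27        76.0
7       CS      4        76.0
8  Physics     20       300.0
group by major, count of hours:
major
CS         4
Math       1
Physics    1
Name: hours, dtype: int64
reset_index():
     major  hours
0       CS      4
1     Math      1
2  Physics      1
Then the sum of column 'hours': 6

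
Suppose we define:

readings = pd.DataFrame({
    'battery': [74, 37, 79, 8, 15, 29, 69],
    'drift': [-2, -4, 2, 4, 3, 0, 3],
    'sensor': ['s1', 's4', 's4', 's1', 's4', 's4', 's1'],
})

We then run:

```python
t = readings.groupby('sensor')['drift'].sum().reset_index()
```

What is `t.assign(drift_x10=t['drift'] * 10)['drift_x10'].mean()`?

30.0

group by sensor, sum of drift:
sensor
s1    5
s4    1
Name: drift, dtype: int64
reset_index():
  sensor  drift
0     s1      5
1     s4      1
add column drift_x10 = t['drift'] * 10:
  sensor  drift  drift_x10
0     s1      5         50
1     s4      1         10
mean of column 'drift_x10' → 30.0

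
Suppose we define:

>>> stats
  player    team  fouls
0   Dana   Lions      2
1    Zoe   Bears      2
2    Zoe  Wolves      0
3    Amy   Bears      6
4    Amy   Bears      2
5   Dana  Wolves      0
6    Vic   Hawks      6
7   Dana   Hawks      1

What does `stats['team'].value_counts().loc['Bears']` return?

value_counts of team:
team
Bears     3
Wolves    2
Hawks     2
Lions     1
Name: count, dtype: int64

3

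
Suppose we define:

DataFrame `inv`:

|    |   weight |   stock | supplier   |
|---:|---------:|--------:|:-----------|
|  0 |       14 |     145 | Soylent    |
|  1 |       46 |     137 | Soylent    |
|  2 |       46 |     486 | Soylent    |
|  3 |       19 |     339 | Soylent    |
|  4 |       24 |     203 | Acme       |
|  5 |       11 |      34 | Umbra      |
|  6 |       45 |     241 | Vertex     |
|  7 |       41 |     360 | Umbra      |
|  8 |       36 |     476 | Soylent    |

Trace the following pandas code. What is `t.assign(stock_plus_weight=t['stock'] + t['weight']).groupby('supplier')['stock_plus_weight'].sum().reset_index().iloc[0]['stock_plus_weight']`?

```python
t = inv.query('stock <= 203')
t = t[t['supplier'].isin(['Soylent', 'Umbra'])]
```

filter rows where stock <= 203:
   weight  stock supplier
0      14    145  Soylent
1      46    137  Soylent
4      24    203     Acme
5      11     34    Umbra
filter rows where supplier in ['Soylent', 'Umbra']:
   weight  stock supplier
0      14    145  Soylent
1      46    137  Soylent
5      11     34    Umbra
add column stock_plus_weight = t['stock'] + t['weight']:
   weight  stock supplier  stock_plus_weight
0      14    145  Soylent                159
1      46    137  Soylent                183
5      11     34    Umbra                 45
group by supplier, sum of stock_plus_weight:
supplier
Soylent    342
Umbra       45
Name: stock_plus_weight, dtype: int64
reset_index():
  supplier  stock_plus_weight
0  Soylent                342
1    Umbra                 45
The value at position 0, column 'stock_plus_weight' is 342.

342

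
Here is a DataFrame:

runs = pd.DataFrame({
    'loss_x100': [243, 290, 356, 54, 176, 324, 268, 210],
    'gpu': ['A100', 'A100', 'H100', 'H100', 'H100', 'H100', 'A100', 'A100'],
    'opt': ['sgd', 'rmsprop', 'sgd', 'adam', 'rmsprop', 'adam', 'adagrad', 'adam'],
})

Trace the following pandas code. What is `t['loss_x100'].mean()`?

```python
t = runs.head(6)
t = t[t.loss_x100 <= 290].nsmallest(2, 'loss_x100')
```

115.0

take first 6 rows:
   loss_x100   gpu      opt
0        243  A100      sgd
1        290  A100  rmsprop
2        356  H100      sgd
3         54  H100     adam
4        176  H100  rmsprop
5        324  H100     adam
filter rows where loss_x100 <= 290:
   loss_x100   gpu      opt
0        243  A100      sgd
1        290  A100  rmsprop
3         54  H100     adam
4        176  H100  rmsprop
take 2 rows with smallest loss_x100:
   loss_x100   gpu      opt
3         54  H100     adam
4        176  H100  rmsprop
Finally, mean of column 'loss_x100' = 115.0.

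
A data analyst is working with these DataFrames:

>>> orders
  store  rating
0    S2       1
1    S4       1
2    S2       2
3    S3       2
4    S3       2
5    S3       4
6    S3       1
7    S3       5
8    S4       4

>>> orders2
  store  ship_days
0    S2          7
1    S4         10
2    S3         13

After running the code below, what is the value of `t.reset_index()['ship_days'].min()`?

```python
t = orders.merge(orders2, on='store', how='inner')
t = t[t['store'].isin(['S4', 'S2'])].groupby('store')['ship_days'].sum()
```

merge on 'store' (how='inner') → 9 rows:
  store  rating  ship_days
0    S2       1          7
1    S4       1         10
2    S2       2          7
3    S3       2         13
4    S3       2         13
5    S3       4         13
6    S3       1         13
7    S3       5         13
8    S4       4         10
filter rows where store in ['S4', 'S2']:
  store  rating  ship_days
0    S2       1          7
1    S4       1         10
2    S2       2          7
8    S4       4         10
group by store, sum of ship_days:
store
S2    14
S4    20
Name: ship_days, dtype: int64
reset_index():
  store  ship_days
0    S2         14
1    S4         20

14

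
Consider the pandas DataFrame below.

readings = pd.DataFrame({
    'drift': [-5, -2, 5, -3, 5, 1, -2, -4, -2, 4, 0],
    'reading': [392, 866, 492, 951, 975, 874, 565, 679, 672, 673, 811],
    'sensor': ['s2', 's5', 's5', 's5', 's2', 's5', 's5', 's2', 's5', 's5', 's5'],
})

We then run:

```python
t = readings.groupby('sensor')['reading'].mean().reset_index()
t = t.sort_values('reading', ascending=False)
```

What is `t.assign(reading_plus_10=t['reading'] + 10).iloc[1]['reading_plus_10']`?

group by sensor, mean of reading:
sensor
s2    682.0
s5    738.0
Name: reading, dtype: float64
reset_index():
  sensor  reading
0     s2    682.0
1     s5    738.0
sort by reading descending:
  sensor  reading
1     s5    738.0
0     s2    682.0
add column reading_plus_10 = t['reading'] + 10:
  sensor  reading  reading_plus_10
1     s5    738.0            748.0
0     s2    682.0            692.0

692.0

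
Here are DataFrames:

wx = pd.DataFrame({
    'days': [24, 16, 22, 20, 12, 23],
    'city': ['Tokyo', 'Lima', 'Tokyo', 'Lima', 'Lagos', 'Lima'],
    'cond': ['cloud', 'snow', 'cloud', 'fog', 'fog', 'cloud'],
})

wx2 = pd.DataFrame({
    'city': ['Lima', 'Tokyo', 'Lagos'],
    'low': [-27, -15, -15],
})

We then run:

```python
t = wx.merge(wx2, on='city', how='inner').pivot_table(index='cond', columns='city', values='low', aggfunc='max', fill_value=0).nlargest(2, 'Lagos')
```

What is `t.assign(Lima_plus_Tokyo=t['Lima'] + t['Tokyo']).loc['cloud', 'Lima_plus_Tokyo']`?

-42

merge on 'city' (how='inner') → 6 rows:
   days   city   cond  low
0    24  Tokyo  cloud  -15
1    16   Lima   snow  -27
2    22  Tokyo  cloud  -15
3    20   Lima    fog  -27
4    12  Lagos    fog  -15
5    23   Lima  cloud  -27
pivot: rows=cond, cols=city, max(low):
city   Lagos  Lima  Tokyo
cond                     
cloud      0   -27    -15
fog      -15   -27      0
snow       0   -27      0
take 2 rows with largest Lagos:
city   Lagos  Lima  Tokyo
cond                     
cloud      0   -27    -15
snow       0   -27      0
add column Lima_plus_Tokyo = t['Lima'] + t['Tokyo']:
city   Lagos  Lima  Tokyo  Lima_plus_Tokyo
cond                                      
cloud      0   -27    -15              -42
snow       0   -27      0              -27
Hence -42.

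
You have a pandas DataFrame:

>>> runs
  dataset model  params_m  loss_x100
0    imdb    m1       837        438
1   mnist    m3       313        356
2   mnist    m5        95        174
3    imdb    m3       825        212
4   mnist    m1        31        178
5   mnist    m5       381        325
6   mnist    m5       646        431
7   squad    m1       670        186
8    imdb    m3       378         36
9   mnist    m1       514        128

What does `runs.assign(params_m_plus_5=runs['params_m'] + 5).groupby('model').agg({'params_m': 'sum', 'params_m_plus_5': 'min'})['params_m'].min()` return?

add column params_m_plus_5 = runs['params_m'] + 5:
  dataset model  params_m  loss_x100  params_m_plus_5
0    imdb    m1       837        438              842
1   mnist    m3       313        356              318
2   mnist    m5        95        174              100
3    imdb    m3       825        212              830
4   mnist    m1        31        178               36
5   mnist    m5       381        325              386
6   mnist    m5       646        431              651
7   squad    m1       670        186              675
8    imdb    m3       378         36              383
9   mnist    m1       514        128              519
group by model: sum(params_m), min(params_m_plus_5):
       params_m  params_m_plus_5
model                           
m1         2052               36
m3         1516              318
m5         1122              100
The min of column 'params_m' is 1122.

1122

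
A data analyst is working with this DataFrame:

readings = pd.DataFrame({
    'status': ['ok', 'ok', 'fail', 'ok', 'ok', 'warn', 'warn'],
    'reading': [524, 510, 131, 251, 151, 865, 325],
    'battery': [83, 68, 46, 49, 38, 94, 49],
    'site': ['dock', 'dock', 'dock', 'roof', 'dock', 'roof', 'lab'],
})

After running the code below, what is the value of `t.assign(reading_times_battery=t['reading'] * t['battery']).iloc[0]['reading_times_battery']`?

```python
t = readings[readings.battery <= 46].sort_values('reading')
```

6026

filter rows where battery <= 46:
  status  reading  battery  site
2   fail      131       46  dock
4     ok      151       38  dock
sort by reading:
  status  reading  battery  site
2   fail      131       46  dock
4     ok      151       38  dock
add column reading_times_battery = t['reading'] * t['battery']:
  status  reading  battery  site  reading_times_battery
2   fail      131       46  dock                   6026
4     ok      151       38  dock                   5738
Taking the value at position 0, column 'reading_times_battery' gives 6026.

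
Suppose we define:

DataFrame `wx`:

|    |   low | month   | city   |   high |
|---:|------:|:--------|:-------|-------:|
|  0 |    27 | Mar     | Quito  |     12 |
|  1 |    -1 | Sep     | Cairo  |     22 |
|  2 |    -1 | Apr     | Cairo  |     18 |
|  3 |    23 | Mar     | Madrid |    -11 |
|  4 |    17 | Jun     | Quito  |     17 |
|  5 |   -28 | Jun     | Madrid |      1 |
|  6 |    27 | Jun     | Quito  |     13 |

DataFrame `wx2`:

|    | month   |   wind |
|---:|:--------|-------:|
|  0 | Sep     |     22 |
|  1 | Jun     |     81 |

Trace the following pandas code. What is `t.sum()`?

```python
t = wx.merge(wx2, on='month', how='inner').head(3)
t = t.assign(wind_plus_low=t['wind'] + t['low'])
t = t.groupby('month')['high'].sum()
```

merge on 'month' (how='inner') → 4 rows:
   low month    city  high  wind
0   -1   Sep   Cairo    22    22
1   17   Jun   Quito    17    81
2  -28   Jun  Madrid     1    81
3   27   Jun   Quito    13    81
take first 3 rows:
   low month    city  high  wind
0   -1   Sep   Cairo    22    22
1   17   Jun   Quito    17    81
2  -28   Jun  Madrid     1    81
add column wind_plus_low = t['wind'] + t['low']:
   low month    city  high  wind  wind_plus_low
0   -1   Sep   Cairo    22    22             21
1   17   Jun   Quito    17    81             98
2  -28   Jun  Madrid     1    81             53
group by month, sum of high:
month
Jun    18
Sep    22
Name: high, dtype: int64
Hence 40.

40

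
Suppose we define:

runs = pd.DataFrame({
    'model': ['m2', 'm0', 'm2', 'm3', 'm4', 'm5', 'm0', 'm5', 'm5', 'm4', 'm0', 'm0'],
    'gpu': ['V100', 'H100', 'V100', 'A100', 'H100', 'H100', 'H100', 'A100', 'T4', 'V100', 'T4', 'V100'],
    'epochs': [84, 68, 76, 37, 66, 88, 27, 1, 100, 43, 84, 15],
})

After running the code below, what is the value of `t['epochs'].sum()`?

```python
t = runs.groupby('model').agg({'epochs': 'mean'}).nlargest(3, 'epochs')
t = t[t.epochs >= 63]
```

group by model, mean of epochs:
       epochs
model        
m0       48.5
m2       80.0
m3       37.0
m4       54.5
m5       63.0
take 3 rows with largest epochs:
       epochs
model        
m2       80.0
m5       63.0
m4       54.5
filter rows where epochs >= 63:
       epochs
model        
m2       80.0
m5       63.0

143.0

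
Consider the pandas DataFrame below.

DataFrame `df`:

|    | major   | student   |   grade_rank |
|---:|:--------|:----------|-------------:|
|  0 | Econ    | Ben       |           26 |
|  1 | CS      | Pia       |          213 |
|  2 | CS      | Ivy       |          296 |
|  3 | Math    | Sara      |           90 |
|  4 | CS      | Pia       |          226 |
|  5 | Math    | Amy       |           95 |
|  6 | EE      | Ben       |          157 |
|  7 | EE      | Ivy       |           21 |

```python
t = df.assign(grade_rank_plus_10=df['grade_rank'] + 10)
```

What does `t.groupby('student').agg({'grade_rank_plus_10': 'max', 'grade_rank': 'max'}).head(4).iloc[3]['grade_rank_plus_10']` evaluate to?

236

add column grade_rank_plus_10 = df['grade_rank'] + 10:
  major student  grade_rank  grade_rank_plus_10
0  Econ     Ben          26                  36
1    CS     Pia         213                 223
2    CS     Ivy         296                 306
3  Math    Sara          90                 100
4    CS     Pia         226                 236
5  Math     Amy          95                 105
6    EE     Ben         157                 167
7    EE     Ivy          21                  31
group by student: max(grade_rank_plus_10), max(grade_rank):
         grade_rank_plus_10  grade_rank
student                                
Amy                     105          95
Ben                     167         157
Ivy                     306         296
Pia                     236         226
Sara                    100          90
take first 4 rows:
         grade_rank_plus_10  grade_rank
student                                
Amy                     105          95
Ben                     167         157
Ivy                     306         296
Pia                     236         226
Then the value at position 3, column 'grade_rank_plus_10': 236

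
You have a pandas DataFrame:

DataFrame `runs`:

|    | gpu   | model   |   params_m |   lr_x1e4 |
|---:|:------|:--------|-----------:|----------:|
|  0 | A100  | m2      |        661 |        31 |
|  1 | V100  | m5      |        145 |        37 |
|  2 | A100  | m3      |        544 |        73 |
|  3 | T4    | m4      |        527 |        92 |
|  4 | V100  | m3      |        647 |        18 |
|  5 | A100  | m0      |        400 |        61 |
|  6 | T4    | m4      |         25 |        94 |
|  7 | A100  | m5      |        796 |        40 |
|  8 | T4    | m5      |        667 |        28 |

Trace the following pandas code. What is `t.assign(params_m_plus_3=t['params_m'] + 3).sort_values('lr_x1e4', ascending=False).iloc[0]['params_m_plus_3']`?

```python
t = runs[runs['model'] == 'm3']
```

filter rows where model == 'm3':
    gpu model  params_m  lr_x1e4
2  A100    m3       544       73
4  V100    m3       647       18
add column params_m_plus_3 = t['params_m'] + 3:
    gpu model  params_m  lr_x1e4  params_m_plus_3
2  A100    m3       544       73              547
4  V100    m3       647       18              650
sort by lr_x1e4 descending:
    gpu model  params_m  lr_x1e4  params_m_plus_3
2  A100    m3       544       73              547
4  V100    m3       647       18              650
Then the value at position 0, column 'params_m_plus_3': 547

547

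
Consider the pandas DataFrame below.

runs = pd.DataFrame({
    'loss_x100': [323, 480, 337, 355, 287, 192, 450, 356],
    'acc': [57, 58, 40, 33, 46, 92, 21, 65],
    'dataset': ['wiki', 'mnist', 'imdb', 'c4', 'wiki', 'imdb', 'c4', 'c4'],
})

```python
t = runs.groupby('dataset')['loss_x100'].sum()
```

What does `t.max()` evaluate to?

group by dataset, sum of loss_x100:
dataset
c4       1161
imdb      529
mnist     480
wiki      610
Name: loss_x100, dtype: int64
Reading off the max of the resulting series, we get 1161.

1161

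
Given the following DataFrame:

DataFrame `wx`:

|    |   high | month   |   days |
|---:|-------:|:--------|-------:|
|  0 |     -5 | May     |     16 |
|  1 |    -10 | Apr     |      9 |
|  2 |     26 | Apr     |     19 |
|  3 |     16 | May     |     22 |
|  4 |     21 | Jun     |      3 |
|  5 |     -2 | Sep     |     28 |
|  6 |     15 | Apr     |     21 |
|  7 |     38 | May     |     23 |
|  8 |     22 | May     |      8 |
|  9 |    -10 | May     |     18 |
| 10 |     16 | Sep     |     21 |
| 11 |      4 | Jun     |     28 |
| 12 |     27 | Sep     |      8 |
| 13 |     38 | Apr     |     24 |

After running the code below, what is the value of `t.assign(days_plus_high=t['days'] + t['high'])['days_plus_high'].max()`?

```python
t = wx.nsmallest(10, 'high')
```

take 10 rows with smallest high:
    high month  days
1    -10   Apr     9
9    -10   May    18
0     -5   May    16
5     -2   Sep    28
11     4   Jun    28
6     15   Apr    21
3     16   May    22
10    16   Sep    21
4     21   Jun     3
8     22   May     8
add column days_plus_high = t['days'] + t['high']:
    high month  days  days_plus_high
1    -10   Apr     9              -1
9    -10   May    18               8
0     -5   May    16              11
5     -2   Sep    28              26
11     4   Jun    28              32
6     15   Apr    21              36
3     16   May    22              38
10    16   Sep    21              37
4     21   Jun     3              24
8     22   May     8              30
Reading off the max of column 'days_plus_high', we get 38.

38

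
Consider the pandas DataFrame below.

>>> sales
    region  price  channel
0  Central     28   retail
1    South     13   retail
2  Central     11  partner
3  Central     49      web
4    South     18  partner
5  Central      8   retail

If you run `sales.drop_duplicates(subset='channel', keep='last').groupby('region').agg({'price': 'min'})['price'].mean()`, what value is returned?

drop duplicate channel (keep=last):
    region  price  channel
3  Central     49      web
4    South     18  partner
5  Central      8   retail
group by region, min of price:
         price
region        
Central      8
South       18
Taking the mean of column 'price' gives 13.0.

13.0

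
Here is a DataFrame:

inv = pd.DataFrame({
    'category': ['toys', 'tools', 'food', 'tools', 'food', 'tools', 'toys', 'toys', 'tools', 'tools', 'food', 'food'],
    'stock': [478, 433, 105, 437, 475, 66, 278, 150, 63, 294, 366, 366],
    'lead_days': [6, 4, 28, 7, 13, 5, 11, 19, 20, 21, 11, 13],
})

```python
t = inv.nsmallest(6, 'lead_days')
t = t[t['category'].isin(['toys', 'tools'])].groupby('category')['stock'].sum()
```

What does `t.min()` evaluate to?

take 6 rows with smallest lead_days:
   category  stock  lead_days
1     tools    433          4
5     tools     66          5
0      toys    478          6
3     tools    437          7
6      toys    278         11
10     food    366         11
filter rows where category in ['toys', 'tools']:
  category  stock  lead_days
1    tools    433          4
5    tools     66          5
0     toys    478          6
3    tools    437          7
6     toys    278         11
group by category, sum of stock:
category
tools    936
toys     756
Name: stock, dtype: int64

756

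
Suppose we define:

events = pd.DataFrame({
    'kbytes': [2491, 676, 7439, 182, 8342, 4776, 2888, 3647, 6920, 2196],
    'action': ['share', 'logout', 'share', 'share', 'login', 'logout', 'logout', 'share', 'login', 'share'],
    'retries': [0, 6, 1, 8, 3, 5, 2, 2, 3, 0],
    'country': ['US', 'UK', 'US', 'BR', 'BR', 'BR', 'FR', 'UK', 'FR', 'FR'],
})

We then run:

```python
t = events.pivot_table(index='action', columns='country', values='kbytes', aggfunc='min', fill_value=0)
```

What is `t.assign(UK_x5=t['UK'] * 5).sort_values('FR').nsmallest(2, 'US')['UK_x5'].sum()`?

pivot: rows=action, cols=country, min(kbytes):
country    BR    FR    UK    US
action                         
login    8342  6920     0     0
logout   4776  2888   676     0
share     182  2196  3647  2491
add column UK_x5 = t['UK'] * 5:
country    BR    FR    UK    US  UK_x5
action                                
login    8342  6920     0     0      0
logout   4776  2888   676     0   3380
share     182  2196  3647  2491  18235
sort by FR:
country    BR    FR    UK    US  UK_x5
action                                
share     182  2196  3647  2491  18235
logout   4776  2888   676     0   3380
login    8342  6920     0     0      0
take 2 rows with smallest US:
country    BR    FR   UK  US  UK_x5
action                             
logout   4776  2888  676   0   3380
login    8342  6920    0   0      0
Hence 3380.

3380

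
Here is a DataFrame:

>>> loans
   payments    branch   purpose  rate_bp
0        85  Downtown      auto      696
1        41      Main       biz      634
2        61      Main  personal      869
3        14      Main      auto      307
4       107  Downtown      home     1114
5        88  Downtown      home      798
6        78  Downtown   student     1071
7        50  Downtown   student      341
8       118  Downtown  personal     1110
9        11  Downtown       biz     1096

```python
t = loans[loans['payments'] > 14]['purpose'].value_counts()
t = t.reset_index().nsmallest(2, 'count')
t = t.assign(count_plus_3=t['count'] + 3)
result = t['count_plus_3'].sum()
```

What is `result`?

8

filter rows where payments > 14:
   payments    branch   purpose  rate_bp
0        85  Downtown      auto      696
1        41      Main       biz      634
2        61      Main  personal      869
4       107  Downtown      home     1114
5        88  Downtown      home      798
6        78  Downtown   student     1071
7        50  Downtown   student      341
8       118  Downtown  personal     1110
value_counts of purpose:
purpose
personal    2
home        2
student     2
auto        1
biz         1
Name: count, dtype: int64
reset_index():
    purpose  count
0  personal      2
1      home      2
2   student      2
3      auto      1
4       biz      1
take 2 rows with smallest count:
  purpose  count
3    auto      1
4     biz      1
add column count_plus_3 = t['count'] + 3:
  purpose  count  count_plus_3
3    auto      1             4
4     biz      1             4
Finally, sum of column 'count_plus_3' = 8.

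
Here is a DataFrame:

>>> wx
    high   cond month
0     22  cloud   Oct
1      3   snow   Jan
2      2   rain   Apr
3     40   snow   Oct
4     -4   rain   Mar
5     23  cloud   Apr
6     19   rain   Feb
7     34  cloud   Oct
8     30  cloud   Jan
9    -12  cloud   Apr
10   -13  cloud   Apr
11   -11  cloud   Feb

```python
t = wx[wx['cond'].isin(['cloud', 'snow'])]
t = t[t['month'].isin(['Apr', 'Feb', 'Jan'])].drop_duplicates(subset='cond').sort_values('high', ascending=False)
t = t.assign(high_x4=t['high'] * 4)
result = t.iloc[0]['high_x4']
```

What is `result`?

92

filter rows where cond in ['cloud', 'snow']:
    high   cond month
0     22  cloud   Oct
1      3   snow   Jan
3     40   snow   Oct
5     23  cloud   Apr
7     34  cloud   Oct
8     30  cloud   Jan
9    -12  cloud   Apr
10   -13  cloud   Apr
11   -11  cloud   Feb
filter rows where month in ['Apr', 'Feb', 'Jan']:
    high   cond month
1      3   snow   Jan
5     23  cloud   Apr
8     30  cloud   Jan
9    -12  cloud   Apr
10   -13  cloud   Apr
11   -11  cloud   Feb
drop duplicate cond (keep=first):
   high   cond month
1     3   snow   Jan
5    23  cloud   Apr
sort by high descending:
   high   cond month
5    23  cloud   Apr
1     3   snow   Jan
add column high_x4 = t['high'] * 4:
   high   cond month  high_x4
5    23  cloud   Apr       92
1     3   snow   Jan       12
The value at position 0, column 'high_x4' is 92.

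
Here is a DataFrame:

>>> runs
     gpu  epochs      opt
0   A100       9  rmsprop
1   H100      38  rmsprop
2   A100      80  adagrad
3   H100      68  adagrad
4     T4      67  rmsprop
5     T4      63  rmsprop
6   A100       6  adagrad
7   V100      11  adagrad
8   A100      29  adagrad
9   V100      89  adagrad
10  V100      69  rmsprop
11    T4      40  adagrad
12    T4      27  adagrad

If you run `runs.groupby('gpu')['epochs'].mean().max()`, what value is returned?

56.3333333333

group by gpu, mean of epochs:
gpu
A100    31.000000
H100    53.000000
T4      49.250000
V100    56.333333
Name: epochs, dtype: float64
Finally, max of the resulting series = 56.3333333333.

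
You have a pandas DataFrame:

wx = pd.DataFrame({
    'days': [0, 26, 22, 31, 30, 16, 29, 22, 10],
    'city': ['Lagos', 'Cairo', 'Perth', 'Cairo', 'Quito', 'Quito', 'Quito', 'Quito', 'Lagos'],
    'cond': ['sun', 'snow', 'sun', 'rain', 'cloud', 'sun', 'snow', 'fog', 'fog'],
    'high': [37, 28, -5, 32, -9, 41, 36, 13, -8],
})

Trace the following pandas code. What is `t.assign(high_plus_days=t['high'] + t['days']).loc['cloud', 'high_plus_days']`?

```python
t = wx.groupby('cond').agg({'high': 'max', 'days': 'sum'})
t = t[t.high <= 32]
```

group by cond: max(high), sum(days):
       high  days
cond             
cloud    -9    30
fog      13    32
rain     32    31
snow     36    55
sun      41    38
filter rows where high <= 32:
       high  days
cond             
cloud    -9    30
fog      13    32
rain     32    31
add column high_plus_days = t['high'] + t['days']:
       high  days  high_plus_days
cond                             
cloud    -9    30              21
fog      13    32              45
rain     32    31              63
value at row 'cloud', column 'high_plus_days' → 21

21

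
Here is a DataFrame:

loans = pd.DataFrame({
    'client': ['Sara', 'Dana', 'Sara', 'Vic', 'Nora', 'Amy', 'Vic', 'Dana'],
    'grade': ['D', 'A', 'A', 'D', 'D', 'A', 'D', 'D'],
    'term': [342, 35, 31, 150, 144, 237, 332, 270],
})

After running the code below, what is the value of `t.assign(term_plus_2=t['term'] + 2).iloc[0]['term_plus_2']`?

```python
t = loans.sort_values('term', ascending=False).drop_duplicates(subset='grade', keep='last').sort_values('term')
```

sort by term descending:
  client grade  term
0   Sara     D   342
6    Vic     D   332
7   Dana     D   270
5    Amy     A   237
3    Vic     D   150
4   Nora     D   144
1   Dana     A    35
2   Sara     A    31
drop duplicate grade (keep=last):
  client grade  term
4   Nora     D   144
2   Sara     A    31
sort by term:
  client grade  term
2   Sara     A    31
4   Nora     D   144
add column term_plus_2 = t['term'] + 2:
  client grade  term  term_plus_2
2   Sara     A    31           33
4   Nora     D   144          146
Taking the value at position 0, column 'term_plus_2' gives 33.

33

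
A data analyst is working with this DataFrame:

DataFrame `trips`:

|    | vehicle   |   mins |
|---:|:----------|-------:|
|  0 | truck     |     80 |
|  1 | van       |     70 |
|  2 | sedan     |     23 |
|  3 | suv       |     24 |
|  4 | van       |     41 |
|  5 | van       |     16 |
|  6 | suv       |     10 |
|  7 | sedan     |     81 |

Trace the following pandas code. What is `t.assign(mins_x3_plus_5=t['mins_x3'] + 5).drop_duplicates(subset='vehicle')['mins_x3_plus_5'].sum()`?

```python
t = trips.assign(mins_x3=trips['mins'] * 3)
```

add column mins_x3 = trips['mins'] * 3:
  vehicle  mins  mins_x3
0   truck    80      240
1     van    70      210
2   sedan    23       69
3     suv    24       72
4     van    41      123
5     van    16       48
6     suv    10       30
7   sedan    81      243
add column mins_x3_plus_5 = t['mins_x3'] + 5:
  vehicle  mins  mins_x3  mins_x3_plus_5
0   truck    80      240             245
1     van    70      210             215
2   sedan    23       69              74
3     suv    24       72              77
4     van    41      123             128
5     van    16       48              53
6     suv    10       30              35
7   sedan    81      243             248
drop duplicate vehicle (keep=first):
  vehicle  mins  mins_x3  mins_x3_plus_5
0   truck    80      240             245
1     van    70      210             215
2   sedan    23       69              74
3     suv    24       72              77
The sum of column 'mins_x3_plus_5' is 611.

611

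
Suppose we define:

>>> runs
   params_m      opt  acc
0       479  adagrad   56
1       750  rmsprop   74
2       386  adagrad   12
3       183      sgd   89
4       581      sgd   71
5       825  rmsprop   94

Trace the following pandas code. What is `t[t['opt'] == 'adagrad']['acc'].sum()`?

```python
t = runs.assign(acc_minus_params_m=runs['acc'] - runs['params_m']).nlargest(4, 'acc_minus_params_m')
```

68

add column acc_minus_params_m = runs['acc'] - runs['params_m']:
   params_m      opt  acc  acc_minus_params_m
0       479  adagrad   56                -423
1       750  rmsprop   74                -676
2       386  adagrad   12                -374
3       183      sgd   89                 -94
4       581      sgd   71                -510
5       825  rmsprop   94                -731
take 4 rows with largest acc_minus_params_m:
   params_m      opt  acc  acc_minus_params_m
3       183      sgd   89                 -94
2       386  adagrad   12                -374
0       479  adagrad   56                -423
4       581      sgd   71                -510
filter rows where opt == 'adagrad':
   params_m      opt  acc  acc_minus_params_m
2       386  adagrad   12                -374
0       479  adagrad   56                -423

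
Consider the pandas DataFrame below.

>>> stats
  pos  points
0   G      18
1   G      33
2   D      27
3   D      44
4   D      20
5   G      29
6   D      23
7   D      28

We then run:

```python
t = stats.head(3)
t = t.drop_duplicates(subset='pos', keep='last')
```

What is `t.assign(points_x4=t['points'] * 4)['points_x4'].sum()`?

take first 3 rows:
  pos  points
0   G      18
1   G      33
2   D      27
drop duplicate pos (keep=last):
  pos  points
1   G      33
2   D      27
add column points_x4 = t['points'] * 4:
  pos  points  points_x4
1   G      33        132
2   D      27        108
Hence 240.

240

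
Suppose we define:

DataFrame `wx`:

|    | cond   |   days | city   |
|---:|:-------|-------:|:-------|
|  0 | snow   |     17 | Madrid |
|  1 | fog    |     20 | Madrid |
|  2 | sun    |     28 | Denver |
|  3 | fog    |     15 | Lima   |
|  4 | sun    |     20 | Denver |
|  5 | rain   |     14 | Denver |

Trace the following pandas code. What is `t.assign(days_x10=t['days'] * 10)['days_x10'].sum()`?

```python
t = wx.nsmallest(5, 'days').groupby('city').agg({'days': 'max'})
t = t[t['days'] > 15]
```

take 5 rows with smallest days:
   cond  days    city
5  rain    14  Denver
3   fog    15    Lima
0  snow    17  Madrid
1   fog    20  Madrid
4   sun    20  Denver
group by city, max of days:
        days
city        
Denver    20
Lima      15
Madrid    20
filter rows where days > 15:
        days
city        
Denver    20
Madrid    20
add column days_x10 = t['days'] * 10:
        days  days_x10
city                  
Denver    20       200
Madrid    20       200

400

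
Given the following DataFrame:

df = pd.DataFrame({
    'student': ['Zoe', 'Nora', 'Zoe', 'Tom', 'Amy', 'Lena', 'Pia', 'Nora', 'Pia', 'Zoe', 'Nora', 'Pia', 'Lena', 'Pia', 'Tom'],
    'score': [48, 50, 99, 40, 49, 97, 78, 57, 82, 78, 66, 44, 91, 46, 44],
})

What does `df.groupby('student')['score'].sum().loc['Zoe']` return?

225

group by student, sum of score:
student
Amy      49
Lena    188
Nora    173
Pia     250
Tom      84
Zoe     225
Name: score, dtype: int64
Taking the value at index 'Zoe' gives 225.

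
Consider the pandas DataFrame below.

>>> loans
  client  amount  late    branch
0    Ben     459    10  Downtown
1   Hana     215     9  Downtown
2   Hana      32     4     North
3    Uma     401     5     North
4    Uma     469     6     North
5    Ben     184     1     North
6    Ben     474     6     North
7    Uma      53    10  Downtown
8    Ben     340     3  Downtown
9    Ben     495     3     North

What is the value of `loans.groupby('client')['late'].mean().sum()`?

group by client, mean of late:
client
Ben     4.6
Hana    6.5
Uma     7.0
Name: late, dtype: float64
Hence 18.1.

18.1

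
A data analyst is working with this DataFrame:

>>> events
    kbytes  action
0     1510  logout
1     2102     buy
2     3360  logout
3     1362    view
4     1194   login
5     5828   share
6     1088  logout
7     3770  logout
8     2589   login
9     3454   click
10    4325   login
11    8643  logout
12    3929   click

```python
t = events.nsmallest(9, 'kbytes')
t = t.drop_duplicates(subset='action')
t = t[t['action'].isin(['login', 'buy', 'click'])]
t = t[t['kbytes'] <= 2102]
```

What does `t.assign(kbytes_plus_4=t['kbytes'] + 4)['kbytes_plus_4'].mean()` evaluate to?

1652.0

take 9 rows with smallest kbytes:
   kbytes  action
6    1088  logout
4    1194   login
3    1362    view
0    1510  logout
1    2102     buy
8    2589   login
2    3360  logout
9    3454   click
7    3770  logout
drop duplicate action (keep=first):
   kbytes  action
6    1088  logout
4    1194   login
3    1362    view
1    2102     buy
9    3454   click
filter rows where action in ['login', 'buy', 'click']:
   kbytes action
4    1194  login
1    2102    buy
9    3454  click
filter rows where kbytes <= 2102:
   kbytes action
4    1194  login
1    2102    buy
add column kbytes_plus_4 = t['kbytes'] + 4:
   kbytes action  kbytes_plus_4
4    1194  login           1198
1    2102    buy           2106
Finally, mean of column 'kbytes_plus_4' = 1652.0.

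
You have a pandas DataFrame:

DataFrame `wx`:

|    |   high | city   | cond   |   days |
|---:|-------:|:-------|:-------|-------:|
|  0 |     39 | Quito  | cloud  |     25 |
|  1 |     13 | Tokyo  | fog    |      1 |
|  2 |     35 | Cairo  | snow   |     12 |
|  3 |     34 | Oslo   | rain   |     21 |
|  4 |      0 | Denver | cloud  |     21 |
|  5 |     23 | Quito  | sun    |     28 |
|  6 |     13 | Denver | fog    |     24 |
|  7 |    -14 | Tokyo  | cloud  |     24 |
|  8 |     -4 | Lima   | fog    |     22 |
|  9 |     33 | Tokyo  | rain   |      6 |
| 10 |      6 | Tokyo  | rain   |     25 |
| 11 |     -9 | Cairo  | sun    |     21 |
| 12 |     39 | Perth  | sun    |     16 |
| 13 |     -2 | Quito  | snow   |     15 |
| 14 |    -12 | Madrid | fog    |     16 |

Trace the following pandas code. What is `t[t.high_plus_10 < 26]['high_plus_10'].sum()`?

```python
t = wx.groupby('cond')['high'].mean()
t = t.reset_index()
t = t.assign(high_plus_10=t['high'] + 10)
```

30.8333333333

group by cond, mean of high:
cond
cloud     8.333333
fog       2.500000
rain     24.333333
snow     16.500000
sun      17.666667
Name: high, dtype: float64
reset_index():
    cond       high
0  cloud   8.333333
1    fog   2.500000
2   rain  24.333333
3   snow  16.500000
4    sun  17.666667
add column high_plus_10 = t['high'] + 10:
    cond       high  high_plus_10
0  cloud   8.333333     18.333333
1    fog   2.500000     12.500000
2   rain  24.333333     34.333333
3   snow  16.500000     26.500000
4    sun  17.666667     27.666667
filter rows where high_plus_10 < 26:
    cond      high  high_plus_10
0  cloud  8.333333     18.333333
1    fog  2.500000     12.500000
Finally, sum of column 'high_plus_10' = 30.8333333333.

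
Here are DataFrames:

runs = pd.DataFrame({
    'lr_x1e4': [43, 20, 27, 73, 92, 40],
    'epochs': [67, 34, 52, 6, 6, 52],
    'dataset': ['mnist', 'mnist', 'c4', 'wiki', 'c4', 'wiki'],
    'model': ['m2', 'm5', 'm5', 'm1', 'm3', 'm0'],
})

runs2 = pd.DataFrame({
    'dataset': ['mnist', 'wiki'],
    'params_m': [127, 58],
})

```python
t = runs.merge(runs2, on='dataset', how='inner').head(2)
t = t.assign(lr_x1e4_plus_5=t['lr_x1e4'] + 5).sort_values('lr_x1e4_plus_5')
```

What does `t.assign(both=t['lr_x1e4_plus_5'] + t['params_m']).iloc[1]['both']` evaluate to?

merge on 'dataset' (how='inner') → 4 rows:
   lr_x1e4  epochs dataset model  params_m
0       43      67   mnist    m2       127
1       20      34   mnist    m5       127
2       73       6    wiki    m1        58
3       40      52    wiki    m0        58
take first 2 rows:
   lr_x1e4  epochs dataset model  params_m
0       43      67   mnist    m2       127
1       20      34   mnist    m5       127
add column lr_x1e4_plus_5 = t['lr_x1e4'] + 5:
   lr_x1e4  epochs dataset model  params_m  lr_x1e4_plus_5
0       43      67   mnist    m2       127              48
1       20      34   mnist    m5       127              25
sort by lr_x1e4_plus_5:
   lr_x1e4  epochs dataset model  params_m  lr_x1e4_plus_5
1       20      34   mnist    m5       127              25
0       43      67   mnist    m2       127              48
add column both = t['lr_x1e4_plus_5'] + t['params_m']:
   lr_x1e4  epochs dataset model  params_m  lr_x1e4_plus_5  both
1       20      34   mnist    m5       127              25   152
0       43      67   mnist    m2       127              48   175
Then the value at position 1, column 'both': 175

175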